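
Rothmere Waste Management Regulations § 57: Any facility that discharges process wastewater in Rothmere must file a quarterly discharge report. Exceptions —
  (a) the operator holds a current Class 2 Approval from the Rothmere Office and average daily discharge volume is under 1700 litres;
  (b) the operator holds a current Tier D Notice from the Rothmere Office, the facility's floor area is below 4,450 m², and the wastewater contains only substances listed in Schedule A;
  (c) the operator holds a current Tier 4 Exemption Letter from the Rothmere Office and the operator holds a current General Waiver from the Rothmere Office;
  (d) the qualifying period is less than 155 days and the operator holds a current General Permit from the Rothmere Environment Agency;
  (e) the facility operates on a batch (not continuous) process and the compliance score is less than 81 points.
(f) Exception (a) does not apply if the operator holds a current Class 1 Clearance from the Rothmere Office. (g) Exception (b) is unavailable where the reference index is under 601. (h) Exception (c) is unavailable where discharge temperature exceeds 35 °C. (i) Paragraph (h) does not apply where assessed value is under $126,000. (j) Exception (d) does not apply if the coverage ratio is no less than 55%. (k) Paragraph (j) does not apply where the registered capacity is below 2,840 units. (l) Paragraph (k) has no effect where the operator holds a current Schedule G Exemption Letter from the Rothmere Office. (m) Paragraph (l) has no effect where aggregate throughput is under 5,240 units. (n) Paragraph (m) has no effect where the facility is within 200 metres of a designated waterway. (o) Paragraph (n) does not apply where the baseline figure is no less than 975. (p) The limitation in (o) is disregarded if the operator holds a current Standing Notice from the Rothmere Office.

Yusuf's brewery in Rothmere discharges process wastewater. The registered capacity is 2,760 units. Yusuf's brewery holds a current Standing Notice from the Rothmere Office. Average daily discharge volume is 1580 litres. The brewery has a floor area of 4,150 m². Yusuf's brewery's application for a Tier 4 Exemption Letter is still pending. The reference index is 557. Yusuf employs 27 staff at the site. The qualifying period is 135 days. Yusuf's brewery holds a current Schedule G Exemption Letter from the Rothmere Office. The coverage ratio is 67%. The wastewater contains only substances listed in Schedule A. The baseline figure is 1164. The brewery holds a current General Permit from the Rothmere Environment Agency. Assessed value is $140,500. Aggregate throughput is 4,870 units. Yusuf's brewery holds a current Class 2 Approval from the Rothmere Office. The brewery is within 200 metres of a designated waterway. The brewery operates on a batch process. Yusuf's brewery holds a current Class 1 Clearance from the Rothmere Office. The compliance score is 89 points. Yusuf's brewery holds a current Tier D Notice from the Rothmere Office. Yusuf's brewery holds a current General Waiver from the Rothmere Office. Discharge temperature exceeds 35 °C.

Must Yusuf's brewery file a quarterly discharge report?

Exception (a): a current Class 2 Approval is held; average daily discharge volume is 1580 litres, under the 1700 litres limit — every condition holds. However, paragraph (f) must be considered: (f) is engaged — a current Class 1 Clearance is held. Exception (a) does not apply.
All of (b)'s requirements are met (a current Tier D Notice is held; the facility's floor area is 4,150 m², below the 4,450 m² limit; the wastewater is Schedule-A-only). Turning to paragraph (g): (g) applies — the reference index is 557, under the 601 limit. (b) is therefore removed.
Exception (c) fails — there is no Tier 4 Exemption Letter in force.
Exception (d)'s conditions are all satisfied: the qualifying period is 135 days, less than the 155 days limit; a current General Permit is held. However, paragraphs (j)–(p) must be considered: (j) is engaged — the coverage ratio is 67%, meeting the 55% threshold. (k) applies (the registered capacity is 2,760 units, below the 2,840 units limit), but is set aside by (l): (l) is triggered — a current Schedule G Exemption Letter is held. (m) would limit (l) — aggregate throughput is 4,870 units, under the 5,240 units limit — but (n) sets (m) aside: (n) is triggered — the brewery is within 200 m of a designated waterway. (o) would limit (n) — the baseline figure is 1,164, meeting the 975 threshold — but (p) sets (o) aside: (p) applies — a current Standing Notice is held. Exception (d) does not apply.
Exception (e) fails — the compliance score is 89 points, not less than 81 points.
No exception displaces § 57.

Yes — Yusuf's brewery must file a quarterly discharge report.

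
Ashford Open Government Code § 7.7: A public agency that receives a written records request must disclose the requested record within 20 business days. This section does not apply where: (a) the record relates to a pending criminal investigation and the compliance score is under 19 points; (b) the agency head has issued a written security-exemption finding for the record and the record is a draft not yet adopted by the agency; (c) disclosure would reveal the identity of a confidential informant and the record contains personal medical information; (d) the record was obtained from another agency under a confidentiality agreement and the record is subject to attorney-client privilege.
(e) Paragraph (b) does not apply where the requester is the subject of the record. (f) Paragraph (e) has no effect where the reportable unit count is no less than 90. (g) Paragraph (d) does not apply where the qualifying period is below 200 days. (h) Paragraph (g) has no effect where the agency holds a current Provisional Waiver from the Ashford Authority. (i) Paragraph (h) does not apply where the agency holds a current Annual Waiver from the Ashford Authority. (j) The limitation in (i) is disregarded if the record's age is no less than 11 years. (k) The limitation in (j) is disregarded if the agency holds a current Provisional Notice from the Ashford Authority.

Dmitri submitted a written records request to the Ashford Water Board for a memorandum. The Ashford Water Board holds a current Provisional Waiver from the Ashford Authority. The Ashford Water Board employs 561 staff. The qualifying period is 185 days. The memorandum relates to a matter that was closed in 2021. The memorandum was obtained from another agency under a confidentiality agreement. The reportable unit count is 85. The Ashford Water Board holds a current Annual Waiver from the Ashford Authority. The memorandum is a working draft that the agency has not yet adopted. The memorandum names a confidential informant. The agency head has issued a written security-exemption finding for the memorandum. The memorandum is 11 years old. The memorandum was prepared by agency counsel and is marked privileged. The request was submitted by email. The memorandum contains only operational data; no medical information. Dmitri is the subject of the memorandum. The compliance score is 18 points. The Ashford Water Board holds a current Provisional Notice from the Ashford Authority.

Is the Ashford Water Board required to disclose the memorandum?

Yes — the Ashford Water Board must disclose the memorandum.

Exception (a) fails — the memorandum relates to a closed matter.
Exception (b)'s conditions are all satisfied: a written security-exemption finding has been issued; the memorandum is an unadopted draft. But applying paragraphs (e)–(f): (e) is triggered — Dmitri is the subject of the memorandum. (f), which would lift (e), is inapplicable — the reportable unit count is 85, short of 90. (b) is therefore removed.
Exception (c) fails — the memorandum contains only operational data.
Exception (d): the memorandum was obtained under a confidentiality agreement; the memorandum is privileged — every condition holds. But: (g) is engaged — the qualifying period is 185 days, below the 200 days limit. (h) applies (a current Provisional Waiver is held), but is itself disapplied by (i): (i) operates against (h): a current Annual Waiver is held. (j) operates (the record's age is 11 years, meeting the 11 years threshold), but yields to (k): (k) operates against (j): a current Provisional Notice is held. So (d) is unavailable.
No exception is made out. the Ashford Water Board falls within the general rule.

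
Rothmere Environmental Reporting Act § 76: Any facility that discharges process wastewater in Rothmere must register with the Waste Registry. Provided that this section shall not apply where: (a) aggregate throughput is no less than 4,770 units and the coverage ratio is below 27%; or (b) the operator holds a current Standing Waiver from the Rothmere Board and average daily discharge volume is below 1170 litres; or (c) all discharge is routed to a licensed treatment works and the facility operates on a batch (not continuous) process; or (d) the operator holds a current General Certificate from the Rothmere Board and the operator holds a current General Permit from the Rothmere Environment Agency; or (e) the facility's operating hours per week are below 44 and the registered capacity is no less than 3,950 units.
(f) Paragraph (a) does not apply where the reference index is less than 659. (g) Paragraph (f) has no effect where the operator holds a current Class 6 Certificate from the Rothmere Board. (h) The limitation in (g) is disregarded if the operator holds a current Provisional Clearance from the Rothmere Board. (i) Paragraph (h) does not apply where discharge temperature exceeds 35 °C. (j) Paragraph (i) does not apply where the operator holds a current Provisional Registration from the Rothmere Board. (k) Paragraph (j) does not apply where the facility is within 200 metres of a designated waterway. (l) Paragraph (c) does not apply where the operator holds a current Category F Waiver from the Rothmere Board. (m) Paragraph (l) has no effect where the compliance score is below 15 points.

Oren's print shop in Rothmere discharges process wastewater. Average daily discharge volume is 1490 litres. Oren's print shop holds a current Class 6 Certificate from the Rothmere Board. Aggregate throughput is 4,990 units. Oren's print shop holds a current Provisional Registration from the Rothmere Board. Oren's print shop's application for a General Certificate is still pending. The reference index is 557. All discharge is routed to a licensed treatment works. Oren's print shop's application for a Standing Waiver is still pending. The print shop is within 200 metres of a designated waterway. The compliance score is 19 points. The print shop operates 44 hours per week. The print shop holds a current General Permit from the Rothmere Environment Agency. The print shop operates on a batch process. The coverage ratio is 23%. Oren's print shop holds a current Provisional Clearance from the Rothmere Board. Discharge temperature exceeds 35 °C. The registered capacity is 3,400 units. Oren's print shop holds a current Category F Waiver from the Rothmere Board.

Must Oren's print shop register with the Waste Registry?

No — exception (a) applies; Oren's print shop is not required to register with the Waste Registry.

Exception (a)'s conditions are all satisfied: aggregate throughput is 4,990 units, meeting the 4,770 units threshold; the coverage ratio is 23%, below the 27% limit. Under paragraphs (f)–(k): (f) operates (the reference index is 557, less than the 659 limit), but is set aside by (g): (g) applies — a current Class 6 Certificate is held. (h) is triggered (a current Provisional Clearance is held), but is itself disapplied by (i): (i) operates against (h): discharge temperature exceeds 35 °C. (j) would limit (i) — a current Provisional Registration is held — but (k) sets (j) aside: (k) operates against (j): the print shop is within 200 m of a designated waterway. So (a) applies.
Exception (b) fails — there is no Standing Waiver in force.
Exception (c) is satisfied on its face — discharge is routed to a licensed treatment works; the facility operates on a batch process. However, paragraphs (l)–(m) must be considered: (l) operates against (c): a current Category F Waiver is held. (m), which would lift (l), is not triggered — the compliance score is 19 points, not below 15 points. (c) is therefore removed.
Exception (d) does not apply: the General Certificate is not current.
Exception (e) fails — the facility's operating hours per week are 44, not below 44.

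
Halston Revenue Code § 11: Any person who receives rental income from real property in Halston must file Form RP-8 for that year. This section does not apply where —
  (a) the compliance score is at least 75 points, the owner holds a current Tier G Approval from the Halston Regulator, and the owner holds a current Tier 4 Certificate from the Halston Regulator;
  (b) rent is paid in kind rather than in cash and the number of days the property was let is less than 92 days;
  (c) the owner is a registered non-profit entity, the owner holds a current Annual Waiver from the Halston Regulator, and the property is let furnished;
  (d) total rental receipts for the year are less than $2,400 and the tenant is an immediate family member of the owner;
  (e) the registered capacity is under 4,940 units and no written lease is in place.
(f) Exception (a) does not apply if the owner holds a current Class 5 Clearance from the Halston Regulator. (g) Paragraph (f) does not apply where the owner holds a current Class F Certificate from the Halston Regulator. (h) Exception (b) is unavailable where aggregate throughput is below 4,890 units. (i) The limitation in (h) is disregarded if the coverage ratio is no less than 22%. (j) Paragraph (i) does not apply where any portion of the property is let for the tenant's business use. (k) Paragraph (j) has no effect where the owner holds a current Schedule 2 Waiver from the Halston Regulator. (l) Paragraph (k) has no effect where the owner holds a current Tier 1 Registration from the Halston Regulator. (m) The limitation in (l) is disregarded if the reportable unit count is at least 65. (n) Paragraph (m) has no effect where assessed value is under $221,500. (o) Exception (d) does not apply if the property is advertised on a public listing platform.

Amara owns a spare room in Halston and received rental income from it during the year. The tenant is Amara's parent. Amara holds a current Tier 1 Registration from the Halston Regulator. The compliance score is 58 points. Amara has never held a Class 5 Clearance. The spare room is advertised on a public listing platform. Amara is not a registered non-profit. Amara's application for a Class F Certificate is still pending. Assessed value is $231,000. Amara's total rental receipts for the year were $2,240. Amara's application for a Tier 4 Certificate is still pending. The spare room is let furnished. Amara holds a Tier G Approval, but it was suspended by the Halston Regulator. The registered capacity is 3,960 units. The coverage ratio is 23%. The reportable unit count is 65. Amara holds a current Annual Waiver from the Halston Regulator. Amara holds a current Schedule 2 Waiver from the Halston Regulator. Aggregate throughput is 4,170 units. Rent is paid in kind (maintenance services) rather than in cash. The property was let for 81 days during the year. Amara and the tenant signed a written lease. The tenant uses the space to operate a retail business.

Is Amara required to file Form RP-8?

No — exception (b) applies; Amara is not required to file Form RP-8.

Exception (a) fails — the compliance score is 58 points, short of 75 points.
Exception (b)'s conditions are all satisfied: rent is paid in kind; the number of days the property was let is 81 days, less than the 92 days limit. Considering the limiting provisions: (h) would limit (b) — aggregate throughput is 4,170 units, below the 4,890 units limit — but (i) sets (h) aside: (i) operates against (h): the coverage ratio is 23%, meeting the 22% threshold. (j) would limit (i) — the space is let for business use — but (k) sets (j) aside: (k) operates against (j): a current Schedule 2 Waiver is held. (l) would limit (k) — a current Tier 1 Registration is held — but (m) sets (l) aside: (m) operates against (l): the reportable unit count is 65, meeting the 65 threshold. (n) is inapplicable (assessed value is $231,000, not under $221,500), so (m) stands. Exception (b) stands.
Exception (c) does not apply: Amara is not a registered non-profit.
Exception (d): total rental receipts for the year are $2,240, less than the $2,400 limit; the tenant is an immediate family member — every condition holds. Turning to paragraph (o): (o) operates against (d): the property is publicly advertised. Exception (d) does not apply.
Exception (e) fails — a written lease is in place.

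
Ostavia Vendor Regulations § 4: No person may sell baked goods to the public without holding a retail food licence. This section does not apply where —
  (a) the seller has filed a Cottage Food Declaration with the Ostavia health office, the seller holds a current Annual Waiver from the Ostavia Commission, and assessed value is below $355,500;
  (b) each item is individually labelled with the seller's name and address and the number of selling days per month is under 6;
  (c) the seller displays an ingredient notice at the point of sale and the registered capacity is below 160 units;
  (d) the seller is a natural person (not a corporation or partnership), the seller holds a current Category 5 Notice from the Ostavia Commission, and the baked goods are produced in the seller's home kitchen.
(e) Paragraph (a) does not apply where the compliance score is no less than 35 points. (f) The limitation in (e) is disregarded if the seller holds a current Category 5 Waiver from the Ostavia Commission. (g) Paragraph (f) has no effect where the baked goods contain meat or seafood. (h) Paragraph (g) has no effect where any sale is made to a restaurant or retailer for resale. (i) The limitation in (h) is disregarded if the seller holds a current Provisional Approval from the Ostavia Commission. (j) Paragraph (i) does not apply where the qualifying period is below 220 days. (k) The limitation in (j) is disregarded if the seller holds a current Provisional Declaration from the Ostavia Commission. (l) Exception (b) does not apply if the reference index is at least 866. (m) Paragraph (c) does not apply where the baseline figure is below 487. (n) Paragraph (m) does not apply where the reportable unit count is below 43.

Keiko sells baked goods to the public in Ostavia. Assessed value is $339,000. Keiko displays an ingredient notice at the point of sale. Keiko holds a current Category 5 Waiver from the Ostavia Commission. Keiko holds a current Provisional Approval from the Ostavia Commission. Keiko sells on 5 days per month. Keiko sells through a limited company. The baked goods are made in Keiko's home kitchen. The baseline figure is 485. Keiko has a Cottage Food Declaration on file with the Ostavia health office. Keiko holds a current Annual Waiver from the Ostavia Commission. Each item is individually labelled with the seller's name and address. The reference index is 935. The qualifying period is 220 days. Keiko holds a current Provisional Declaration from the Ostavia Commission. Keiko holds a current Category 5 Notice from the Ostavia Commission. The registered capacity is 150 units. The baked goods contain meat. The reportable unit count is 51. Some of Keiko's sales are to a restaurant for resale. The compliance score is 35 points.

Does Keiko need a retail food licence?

Yes — Keiko must hold a retail food licence.

All of (a)'s requirements are met (a Cottage Food Declaration is on file; a current Annual Waiver is held; assessed value is $339,000, below the $355,500 limit). But: (e) operates against (a): the compliance score is 35 points, meeting the 35 points threshold. (f) applies (a current Category 5 Waiver is held), but is overridden by (g): (g) operates against (f): the baked goods contain meat. (h) applies (some sales are to a restaurant for resale), but is overridden by (i): (i) operates against (h): a current Provisional Approval is held. (j), which would lift (i), is not engaged — the qualifying period is 220 days, not below 220 days. (a) is therefore removed.
Exception (b)'s conditions are all satisfied: items are individually labelled; the number of selling days per month is 5, under the 6 limit. But applying paragraph (l): (l) is engaged — the reference index is 935, meeting the 866 threshold. So (b) is unavailable.
Exception (c)'s conditions are all satisfied: an ingredient notice is displayed; the registered capacity is 150 units, below the 160 units limit. But: (m) is engaged — the baseline figure is 485, below the 487 limit. (n) is not triggered (the reportable unit count is 51, not below 43), so (m) stands. Exception (c) does not apply.
Exception (d) fails — the seller operates through a limited company.
None of the exceptions is available; § 4 applies in full.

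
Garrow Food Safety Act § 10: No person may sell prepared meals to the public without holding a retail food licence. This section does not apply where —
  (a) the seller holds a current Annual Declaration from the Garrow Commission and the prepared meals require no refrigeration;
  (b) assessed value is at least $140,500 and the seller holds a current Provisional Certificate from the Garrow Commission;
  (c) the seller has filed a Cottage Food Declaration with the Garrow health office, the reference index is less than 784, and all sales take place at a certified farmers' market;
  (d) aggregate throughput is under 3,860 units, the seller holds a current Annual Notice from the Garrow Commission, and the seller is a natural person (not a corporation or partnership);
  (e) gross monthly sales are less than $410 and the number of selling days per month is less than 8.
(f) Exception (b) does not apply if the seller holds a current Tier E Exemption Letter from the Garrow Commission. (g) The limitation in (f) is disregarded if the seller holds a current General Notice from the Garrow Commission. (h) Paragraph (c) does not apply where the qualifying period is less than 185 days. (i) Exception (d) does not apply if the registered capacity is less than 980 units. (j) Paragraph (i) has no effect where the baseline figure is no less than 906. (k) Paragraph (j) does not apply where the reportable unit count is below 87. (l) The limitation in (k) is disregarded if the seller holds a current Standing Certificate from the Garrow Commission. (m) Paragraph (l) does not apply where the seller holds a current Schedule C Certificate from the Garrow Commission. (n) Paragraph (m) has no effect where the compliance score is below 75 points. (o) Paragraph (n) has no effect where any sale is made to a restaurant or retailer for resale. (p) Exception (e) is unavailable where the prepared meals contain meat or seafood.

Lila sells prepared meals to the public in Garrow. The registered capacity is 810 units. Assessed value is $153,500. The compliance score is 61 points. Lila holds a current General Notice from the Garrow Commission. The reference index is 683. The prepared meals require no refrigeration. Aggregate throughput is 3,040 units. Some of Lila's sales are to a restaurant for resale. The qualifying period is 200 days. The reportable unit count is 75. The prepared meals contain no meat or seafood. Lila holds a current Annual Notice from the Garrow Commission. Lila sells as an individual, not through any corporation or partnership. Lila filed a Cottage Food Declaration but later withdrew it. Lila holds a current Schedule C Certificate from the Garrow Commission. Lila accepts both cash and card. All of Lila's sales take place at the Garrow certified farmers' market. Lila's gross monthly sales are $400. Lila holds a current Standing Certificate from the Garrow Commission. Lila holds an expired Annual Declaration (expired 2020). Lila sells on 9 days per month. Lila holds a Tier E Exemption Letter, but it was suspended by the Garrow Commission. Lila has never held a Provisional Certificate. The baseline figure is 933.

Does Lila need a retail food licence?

Exception (a) does not apply: no current Annual Declaration is held.
Exception (b) does not apply: there is no Provisional Certificate in force.
Exception (c) requires that the seller has filed a Cottage Food Declaration with the Garrow health office; but the Cottage Food Declaration was withdrawn, so (c) is unavailable.
Exception (d)'s conditions are all satisfied: aggregate throughput is 3,040 units, under the 3,860 units limit; a current Annual Notice is held; the seller is a natural person. But: (i) is triggered — the registered capacity is 810 units, less than the 980 units limit. (j) would limit (i) — the baseline figure is 933, meeting the 906 threshold — but (k) sets (j) aside: (k) applies — the reportable unit count is 75, below the 87 limit. (l) is triggered (a current Standing Certificate is held), but is itself disapplied by (m): (m) is triggered — a current Schedule C Certificate is held. (n) would limit (m) — the compliance score is 61 points, below the 75 points limit — but (o) sets (n) aside: (o) operates against (n): some sales are to a restaurant for resale. So (d) is unavailable.
Exception (e) fails — the number of selling days per month is 9, not less than 8.
None of the exceptions is available; § 10 applies in full.

Yes — Lila must hold a retail food licence.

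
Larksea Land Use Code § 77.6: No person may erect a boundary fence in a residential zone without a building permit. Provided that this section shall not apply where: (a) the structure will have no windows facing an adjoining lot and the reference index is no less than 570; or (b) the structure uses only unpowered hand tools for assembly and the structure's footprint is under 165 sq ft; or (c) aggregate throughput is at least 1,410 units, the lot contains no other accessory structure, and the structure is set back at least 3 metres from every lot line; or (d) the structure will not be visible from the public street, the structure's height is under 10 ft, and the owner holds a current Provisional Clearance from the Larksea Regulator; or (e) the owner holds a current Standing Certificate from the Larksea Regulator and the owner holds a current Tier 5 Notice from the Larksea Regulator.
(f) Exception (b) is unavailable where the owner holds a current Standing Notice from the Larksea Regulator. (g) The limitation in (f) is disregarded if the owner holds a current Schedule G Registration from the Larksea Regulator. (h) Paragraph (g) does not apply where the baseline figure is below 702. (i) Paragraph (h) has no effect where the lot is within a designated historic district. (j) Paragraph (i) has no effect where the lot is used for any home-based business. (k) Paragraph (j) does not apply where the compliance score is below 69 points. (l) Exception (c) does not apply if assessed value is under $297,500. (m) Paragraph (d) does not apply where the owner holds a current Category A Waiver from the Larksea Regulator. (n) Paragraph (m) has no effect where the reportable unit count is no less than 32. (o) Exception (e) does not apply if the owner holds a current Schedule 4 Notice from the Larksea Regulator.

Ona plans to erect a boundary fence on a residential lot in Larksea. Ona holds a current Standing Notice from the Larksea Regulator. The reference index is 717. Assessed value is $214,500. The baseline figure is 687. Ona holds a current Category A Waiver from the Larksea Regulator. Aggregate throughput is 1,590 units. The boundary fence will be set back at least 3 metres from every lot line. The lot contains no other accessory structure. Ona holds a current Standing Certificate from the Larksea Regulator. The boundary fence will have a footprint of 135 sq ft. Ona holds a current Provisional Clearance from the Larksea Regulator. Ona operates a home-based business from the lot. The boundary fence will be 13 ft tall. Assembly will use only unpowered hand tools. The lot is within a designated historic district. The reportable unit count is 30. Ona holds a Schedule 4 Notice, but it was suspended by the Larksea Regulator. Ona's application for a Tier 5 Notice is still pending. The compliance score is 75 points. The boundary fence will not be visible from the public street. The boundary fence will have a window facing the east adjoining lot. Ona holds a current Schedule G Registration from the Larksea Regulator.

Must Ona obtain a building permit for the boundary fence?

Yes — Ona must obtain a building permit.

Exception (a) does not apply: a window faces an adjoining lot.
Exception (b) is satisfied on its face — assembly uses only hand tools; the structure's footprint is 135 sq ft, under the 165 sq ft limit. But applying paragraphs (f)–(k): (f) operates against (b): a current Standing Notice is held. (g) would limit (f) — a current Schedule G Registration is held — but (h) sets (g) aside: (h) operates against (g): the baseline figure is 687, below the 702 limit. (i) is engaged (the lot is in a historic district), but is set aside by (j): (j) is triggered — a home-based business operates on the lot. (k), which would lift (j), is not engaged — the compliance score is 75 points, not below 69 points. (b) is therefore removed.
Exception (c) is satisfied on its face — aggregate throughput is 1,590 units, meeting the 1,410 units threshold; the lot has no other accessory structure; the setback is at least 3 m on every side. But applying paragraph (l): (l) operates against (c): assessed value is $214,500, under the $297,500 limit. (c) is therefore removed.
Exception (d) does not apply: the structure's height is 13 ft, not under 10 ft.
Exception (e) requires that the owner holds a current Tier 5 Notice from the Larksea Regulator; but no current Tier 5 Notice is held, so (e) is unavailable.
No exception is made out. Ona falls within the general rule.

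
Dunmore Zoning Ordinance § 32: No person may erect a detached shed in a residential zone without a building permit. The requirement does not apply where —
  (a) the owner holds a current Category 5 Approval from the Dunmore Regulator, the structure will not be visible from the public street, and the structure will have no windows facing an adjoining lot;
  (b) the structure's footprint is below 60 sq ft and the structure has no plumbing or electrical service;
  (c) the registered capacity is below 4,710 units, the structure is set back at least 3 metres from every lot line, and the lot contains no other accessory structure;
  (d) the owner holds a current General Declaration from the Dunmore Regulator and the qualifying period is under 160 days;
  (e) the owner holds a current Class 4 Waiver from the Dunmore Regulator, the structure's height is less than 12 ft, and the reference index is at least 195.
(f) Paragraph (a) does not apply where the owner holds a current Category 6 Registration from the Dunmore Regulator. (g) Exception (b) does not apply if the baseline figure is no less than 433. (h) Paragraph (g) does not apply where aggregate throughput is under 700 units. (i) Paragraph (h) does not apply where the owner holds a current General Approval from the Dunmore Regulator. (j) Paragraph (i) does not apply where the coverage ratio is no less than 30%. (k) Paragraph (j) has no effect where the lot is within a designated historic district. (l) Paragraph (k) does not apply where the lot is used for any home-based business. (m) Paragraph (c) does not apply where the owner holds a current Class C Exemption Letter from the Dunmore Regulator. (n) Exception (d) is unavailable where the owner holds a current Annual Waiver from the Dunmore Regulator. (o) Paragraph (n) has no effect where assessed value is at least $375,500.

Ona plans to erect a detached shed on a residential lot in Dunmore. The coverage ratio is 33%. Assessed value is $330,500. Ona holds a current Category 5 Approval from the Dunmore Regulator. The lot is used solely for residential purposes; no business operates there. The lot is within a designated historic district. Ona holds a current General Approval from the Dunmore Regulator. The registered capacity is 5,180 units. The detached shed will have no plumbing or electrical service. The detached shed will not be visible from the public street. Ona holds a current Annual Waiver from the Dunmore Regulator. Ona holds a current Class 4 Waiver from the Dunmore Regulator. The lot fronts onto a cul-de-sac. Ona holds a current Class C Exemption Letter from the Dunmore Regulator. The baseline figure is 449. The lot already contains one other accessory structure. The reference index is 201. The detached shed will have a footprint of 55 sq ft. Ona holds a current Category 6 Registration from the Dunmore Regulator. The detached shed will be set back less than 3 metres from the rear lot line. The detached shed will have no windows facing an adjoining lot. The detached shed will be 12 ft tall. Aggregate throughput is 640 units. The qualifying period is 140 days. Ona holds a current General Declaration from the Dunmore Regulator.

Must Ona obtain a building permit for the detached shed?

All of (a)'s requirements are met (a current Category 5 Approval is held; the structure will not be visible from the street; no windows face an adjoining lot). But applying paragraph (f): (f) is engaged — a current Category 6 Registration is held. So (a) is unavailable.
Exception (b)'s conditions are all satisfied: the structure's footprint is 55 sq ft, below the 60 sq ft limit; there is no plumbing or electrical service. Turning to paragraphs (g)–(l): (g) is engaged — the baseline figure is 449, meeting the 433 threshold. (h) operates (aggregate throughput is 640 units, under the 700 units limit), but yields to (i): (i) applies — a current General Approval is held. (j) would limit (i) — the coverage ratio is 33%, meeting the 30% threshold — but (k) sets (j) aside: (k) is triggered — the lot is in a historic district. (l), which would lift (k), does not operate here — the lot is solely residential. So (b) is unavailable.
Exception (c) fails — the registered capacity is 5,180 units, not below 4,710 units.
Exception (d) is satisfied on its face — a current General Declaration is held; the qualifying period is 140 days, under the 160 days limit. But applying paragraphs (n)–(o): (n) applies — a current Annual Waiver is held. (o), which would lift (n), does not operate here — assessed value is $330,500, short of $375,500. Exception (d) does not apply.
Exception (e) fails — the structure's height is 12 ft, not less than 12 ft.
No exception is made out. Ona falls within the general rule.

Yes — Ona must obtain a building permit.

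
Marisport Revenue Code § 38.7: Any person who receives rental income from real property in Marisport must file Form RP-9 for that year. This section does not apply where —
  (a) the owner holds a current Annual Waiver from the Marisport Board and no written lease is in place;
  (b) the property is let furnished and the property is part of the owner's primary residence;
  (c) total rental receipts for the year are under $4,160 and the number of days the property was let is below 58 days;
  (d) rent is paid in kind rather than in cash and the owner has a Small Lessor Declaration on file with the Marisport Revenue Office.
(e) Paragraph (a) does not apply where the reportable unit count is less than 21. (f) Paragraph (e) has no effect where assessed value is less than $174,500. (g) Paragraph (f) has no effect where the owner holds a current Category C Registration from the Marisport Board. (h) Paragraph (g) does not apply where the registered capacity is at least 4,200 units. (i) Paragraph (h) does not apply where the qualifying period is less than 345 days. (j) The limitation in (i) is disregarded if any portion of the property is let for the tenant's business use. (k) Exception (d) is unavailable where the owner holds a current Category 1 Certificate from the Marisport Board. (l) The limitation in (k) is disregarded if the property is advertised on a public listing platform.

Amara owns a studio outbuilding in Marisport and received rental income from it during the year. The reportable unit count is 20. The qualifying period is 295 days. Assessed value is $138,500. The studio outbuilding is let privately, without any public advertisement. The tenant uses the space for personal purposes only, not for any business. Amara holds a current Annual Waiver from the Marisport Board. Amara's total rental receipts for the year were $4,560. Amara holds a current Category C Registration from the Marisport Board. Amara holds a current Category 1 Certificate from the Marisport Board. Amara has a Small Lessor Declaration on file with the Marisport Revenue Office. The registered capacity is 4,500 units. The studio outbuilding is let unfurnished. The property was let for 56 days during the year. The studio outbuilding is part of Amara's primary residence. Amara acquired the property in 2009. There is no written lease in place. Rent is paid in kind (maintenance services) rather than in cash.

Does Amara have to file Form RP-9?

Exception (a): a current Annual Waiver is held; there is no written lease — every condition holds. However, paragraphs (e)–(j) must be considered: (e) is engaged — the reportable unit count is 20, less than the 21 limit. (f) would limit (e) — assessed value is $138,500, less than the $174,500 limit — but (g) sets (f) aside: (g) is triggered — a current Category C Registration is held. (h) would limit (g) — the registered capacity is 4,500 units, meeting the 4,200 units threshold — but (i) sets (h) aside: (i) applies — the qualifying period is 295 days, less than the 345 days limit. (j), which would lift (i), is not engaged — the space is used for personal purposes only. Exception (a) does not apply.
Exception (b) does not apply: the property is let unfurnished.
Exception (c) requires that total rental receipts for the year are under $4,160; but total rental receipts for the year are $4,560, not under $4,160, so (c) is unavailable.
Exception (d): rent is paid in kind; a Small Lessor Declaration is on file — every condition holds. Turning to paragraphs (k)–(l): (k) is triggered — a current Category 1 Certificate is held. (l), which would lift (k), is inapplicable — the property is let privately without advertisement. Exception (d) does not apply.
No exception applies. The general rule governs.

Yes — Amara must file Form RP-9.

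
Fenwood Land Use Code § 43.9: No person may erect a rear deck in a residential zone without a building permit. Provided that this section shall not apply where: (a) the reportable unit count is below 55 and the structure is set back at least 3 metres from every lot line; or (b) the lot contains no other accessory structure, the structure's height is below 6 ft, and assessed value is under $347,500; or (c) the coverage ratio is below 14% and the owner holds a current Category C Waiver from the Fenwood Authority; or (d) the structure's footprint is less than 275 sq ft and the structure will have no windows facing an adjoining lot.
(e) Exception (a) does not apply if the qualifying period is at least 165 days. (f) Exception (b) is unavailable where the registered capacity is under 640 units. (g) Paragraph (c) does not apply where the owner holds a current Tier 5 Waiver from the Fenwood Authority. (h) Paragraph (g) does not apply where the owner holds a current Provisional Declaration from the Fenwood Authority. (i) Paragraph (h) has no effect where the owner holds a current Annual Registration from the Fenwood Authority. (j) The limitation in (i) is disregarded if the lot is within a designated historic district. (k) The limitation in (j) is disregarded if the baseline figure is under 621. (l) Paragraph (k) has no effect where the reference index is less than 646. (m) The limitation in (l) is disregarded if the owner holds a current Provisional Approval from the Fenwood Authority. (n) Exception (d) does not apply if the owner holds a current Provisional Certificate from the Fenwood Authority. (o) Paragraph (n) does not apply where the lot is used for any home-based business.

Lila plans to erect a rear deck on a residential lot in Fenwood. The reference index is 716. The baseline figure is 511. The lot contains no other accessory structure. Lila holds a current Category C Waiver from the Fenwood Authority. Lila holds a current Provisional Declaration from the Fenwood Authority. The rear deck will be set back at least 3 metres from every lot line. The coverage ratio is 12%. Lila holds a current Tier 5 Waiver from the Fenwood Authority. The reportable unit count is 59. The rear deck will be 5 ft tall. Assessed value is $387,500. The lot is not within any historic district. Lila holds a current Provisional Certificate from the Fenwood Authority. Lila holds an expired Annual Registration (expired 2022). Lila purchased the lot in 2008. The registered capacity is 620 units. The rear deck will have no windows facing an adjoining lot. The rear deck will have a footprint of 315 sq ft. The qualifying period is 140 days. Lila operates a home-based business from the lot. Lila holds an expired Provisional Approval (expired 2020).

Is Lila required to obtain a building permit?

No — exception (c) applies; Lila does not need a building permit.

Exception (a) does not apply: the reportable unit count is 59, not below 55.
Exception (b) does not apply: assessed value is $387,500, not under $347,500.
Exception (c) is satisfied on its face — the coverage ratio is 12%, below the 14% limit; a current Category C Waiver is held. Applying paragraphs (g)–(m): (g) would limit (c) — a current Tier 5 Waiver is held — but (h) sets (g) aside: (h) is engaged — a current Provisional Declaration is held. (i) is not engaged (there is no Annual Registration in force), so (h) stands. So (c) applies.
Exception (d) requires that the structure's footprint is less than 275 sq ft; but the structure's footprint is 315 sq ft, not less than 275 sq ft, so (d) is unavailable.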